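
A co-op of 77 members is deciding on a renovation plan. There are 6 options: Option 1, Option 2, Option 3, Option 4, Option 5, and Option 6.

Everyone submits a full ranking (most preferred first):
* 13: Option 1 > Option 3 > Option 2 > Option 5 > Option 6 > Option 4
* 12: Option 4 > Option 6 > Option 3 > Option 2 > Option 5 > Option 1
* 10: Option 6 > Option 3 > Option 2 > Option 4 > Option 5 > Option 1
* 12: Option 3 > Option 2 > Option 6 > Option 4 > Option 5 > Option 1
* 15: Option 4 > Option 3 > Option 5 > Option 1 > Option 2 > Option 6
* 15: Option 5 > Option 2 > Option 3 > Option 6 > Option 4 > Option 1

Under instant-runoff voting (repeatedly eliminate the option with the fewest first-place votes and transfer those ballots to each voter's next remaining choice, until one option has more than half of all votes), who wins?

Option 3

Round 1: Option 1 13, Option 2 0, Option 3 12, Option 4 27, Option 5 15, Option 6 10. Option 2 eliminated.
Round 2: Option 1 13, Option 3 12, Option 4 27, Option 5 15, Option 6 10. Option 6 eliminated.
Round 3: Option 1 13, Option 3 22, Option 4 27, Option 5 15. Option 1 eliminated.
Round 4: Option 3 35, Option 4 27, Option 5 15. Option 5 eliminated.
Round 5: Option 3 50, Option 4 27. Option 3 has a majority (≥39).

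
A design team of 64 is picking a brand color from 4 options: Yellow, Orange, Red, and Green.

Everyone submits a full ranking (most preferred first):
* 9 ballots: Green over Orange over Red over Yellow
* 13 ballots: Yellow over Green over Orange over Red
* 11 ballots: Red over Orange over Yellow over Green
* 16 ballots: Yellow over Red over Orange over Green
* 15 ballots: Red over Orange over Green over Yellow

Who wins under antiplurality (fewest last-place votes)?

Orange

Last-place votes: Yellow 24, Orange 0, Red 13, Green 27.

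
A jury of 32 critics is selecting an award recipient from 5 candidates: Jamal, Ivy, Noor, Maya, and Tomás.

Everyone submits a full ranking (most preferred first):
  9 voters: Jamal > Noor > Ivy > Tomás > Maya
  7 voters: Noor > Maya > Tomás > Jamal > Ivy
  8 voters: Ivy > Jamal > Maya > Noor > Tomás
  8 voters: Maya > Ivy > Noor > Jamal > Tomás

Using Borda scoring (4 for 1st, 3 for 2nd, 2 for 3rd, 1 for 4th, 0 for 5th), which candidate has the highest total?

Noor

Jamal: 9×4 + 7×1 + 8×3 + 8×1 = 75
Ivy: 9×2 + 7×0 + 8×4 + 8×3 = 74
Noor: 9×3 + 7×4 + 8×1 + 8×2 = 79
Maya: 9×0 + 7×3 + 8×2 + 8×4 = 69
Tomás: 9×1 + 7×2 + 8×0 + 8×0 = 23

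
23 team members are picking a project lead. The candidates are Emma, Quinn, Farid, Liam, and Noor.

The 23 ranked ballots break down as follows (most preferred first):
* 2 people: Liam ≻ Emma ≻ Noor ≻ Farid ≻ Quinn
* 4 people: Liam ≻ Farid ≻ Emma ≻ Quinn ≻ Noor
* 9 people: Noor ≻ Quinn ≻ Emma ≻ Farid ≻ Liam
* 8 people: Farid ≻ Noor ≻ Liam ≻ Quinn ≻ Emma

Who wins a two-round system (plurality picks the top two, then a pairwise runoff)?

Farid

Round 1 first-place votes: Emma 0, Quinn 0, Farid 8, Liam 6, Noor 9. Noor and Farid advance.
Runoff: Noor is ranked above Farid on 11 ballots, Farid above Noor on 12.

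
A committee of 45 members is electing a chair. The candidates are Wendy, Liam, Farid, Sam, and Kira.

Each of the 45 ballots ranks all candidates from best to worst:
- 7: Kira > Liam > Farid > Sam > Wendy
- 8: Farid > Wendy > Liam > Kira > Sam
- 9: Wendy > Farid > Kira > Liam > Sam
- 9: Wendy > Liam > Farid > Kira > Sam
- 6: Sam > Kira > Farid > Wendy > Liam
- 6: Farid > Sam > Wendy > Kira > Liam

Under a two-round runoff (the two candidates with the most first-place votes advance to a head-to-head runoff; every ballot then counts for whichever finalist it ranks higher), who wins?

Round 1 first-place votes: Wendy 18, Liam 0, Farid 14, Sam 6, Kira 7. Wendy and Farid advance.
Runoff: Wendy is ranked above Farid on 18 ballots, Farid above Wendy on 27.

Farid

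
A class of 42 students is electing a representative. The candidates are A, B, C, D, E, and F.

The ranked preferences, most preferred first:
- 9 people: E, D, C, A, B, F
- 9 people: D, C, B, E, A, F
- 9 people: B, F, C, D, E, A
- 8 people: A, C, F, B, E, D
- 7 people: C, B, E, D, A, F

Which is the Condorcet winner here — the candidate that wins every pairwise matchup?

C

C vs A: 34–8
C vs B: 33–9
C vs D: 24–18
C vs E: 33–9
C vs F: 33–9
C beats every other candidate.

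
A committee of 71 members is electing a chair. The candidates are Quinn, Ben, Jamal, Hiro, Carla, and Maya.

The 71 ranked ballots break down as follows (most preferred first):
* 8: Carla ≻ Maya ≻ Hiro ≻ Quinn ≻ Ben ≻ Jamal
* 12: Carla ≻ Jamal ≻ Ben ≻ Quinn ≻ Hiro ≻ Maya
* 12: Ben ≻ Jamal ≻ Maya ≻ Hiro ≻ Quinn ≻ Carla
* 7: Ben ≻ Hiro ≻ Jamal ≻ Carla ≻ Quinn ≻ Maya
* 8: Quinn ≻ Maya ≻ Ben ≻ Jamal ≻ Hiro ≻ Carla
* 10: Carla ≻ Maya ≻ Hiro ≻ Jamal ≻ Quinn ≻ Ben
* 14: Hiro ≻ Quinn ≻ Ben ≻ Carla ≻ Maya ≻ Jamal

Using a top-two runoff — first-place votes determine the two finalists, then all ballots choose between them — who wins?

Round 1 first-place votes: Quinn 8, Ben 19, Jamal 0, Hiro 14, Carla 30, Maya 0. Carla and Ben advance.
Runoff: Carla is ranked above Ben on 30 ballots, Ben above Carla on 41.

Ben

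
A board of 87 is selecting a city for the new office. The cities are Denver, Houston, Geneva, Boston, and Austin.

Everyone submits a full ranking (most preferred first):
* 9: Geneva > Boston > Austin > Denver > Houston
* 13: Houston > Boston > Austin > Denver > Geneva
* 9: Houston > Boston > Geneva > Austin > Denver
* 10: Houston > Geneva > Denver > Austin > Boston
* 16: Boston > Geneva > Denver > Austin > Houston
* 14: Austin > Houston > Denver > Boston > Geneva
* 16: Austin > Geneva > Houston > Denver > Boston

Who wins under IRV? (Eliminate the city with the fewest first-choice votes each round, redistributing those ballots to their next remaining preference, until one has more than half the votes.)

Austin

Round 1: Denver 0, Houston 32, Geneva 9, Boston 16, Austin 30. Denver eliminated.
Round 2: Houston 32, Geneva 9, Boston 16, Austin 30. Geneva eliminated.
Round 3: Houston 32, Boston 25, Austin 30. Boston eliminated.
Round 4: Houston 32, Austin 55. Austin has a majority (≥44).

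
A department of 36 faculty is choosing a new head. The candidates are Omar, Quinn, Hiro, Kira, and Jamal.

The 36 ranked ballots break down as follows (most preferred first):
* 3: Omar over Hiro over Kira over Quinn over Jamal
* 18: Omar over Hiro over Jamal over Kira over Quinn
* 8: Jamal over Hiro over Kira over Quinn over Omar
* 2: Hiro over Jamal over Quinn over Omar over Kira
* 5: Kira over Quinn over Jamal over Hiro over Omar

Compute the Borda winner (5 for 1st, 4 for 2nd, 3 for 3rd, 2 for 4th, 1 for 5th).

Omar: 3×5 + 18×5 + 8×1 + 2×2 + 5×1 = 122
Quinn: 3×2 + 18×1 + 8×2 + 2×3 + 5×4 = 66
Hiro: 3×4 + 18×4 + 8×4 + 2×5 + 5×2 = 136
Kira: 3×3 + 18×2 + 8×3 + 2×1 + 5×5 = 96
Jamal: 3×1 + 18×3 + 8×5 + 2×4 + 5×3 = 120

Hiro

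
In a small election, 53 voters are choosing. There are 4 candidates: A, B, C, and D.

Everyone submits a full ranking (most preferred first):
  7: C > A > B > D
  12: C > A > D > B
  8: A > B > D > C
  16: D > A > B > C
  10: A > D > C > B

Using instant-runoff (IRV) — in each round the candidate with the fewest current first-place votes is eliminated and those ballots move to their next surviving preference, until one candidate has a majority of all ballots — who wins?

Round 1: A 18, B 0, C 19, D 16. B eliminated.
Round 2: A 18, C 19, D 16. D eliminated.
Round 3: A 34, C 19. A has a majority (≥27).

A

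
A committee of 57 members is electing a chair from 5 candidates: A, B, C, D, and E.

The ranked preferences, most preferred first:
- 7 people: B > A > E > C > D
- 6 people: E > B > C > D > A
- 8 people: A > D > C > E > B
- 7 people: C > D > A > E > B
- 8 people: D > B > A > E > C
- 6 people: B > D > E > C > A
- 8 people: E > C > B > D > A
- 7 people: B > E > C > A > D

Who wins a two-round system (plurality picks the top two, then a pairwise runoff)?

E

Round 1 first-place votes: A 8, B 20, C 7, D 8, E 14. B and E advance.
Runoff: B is ranked above E on 28 ballots, E above B on 29.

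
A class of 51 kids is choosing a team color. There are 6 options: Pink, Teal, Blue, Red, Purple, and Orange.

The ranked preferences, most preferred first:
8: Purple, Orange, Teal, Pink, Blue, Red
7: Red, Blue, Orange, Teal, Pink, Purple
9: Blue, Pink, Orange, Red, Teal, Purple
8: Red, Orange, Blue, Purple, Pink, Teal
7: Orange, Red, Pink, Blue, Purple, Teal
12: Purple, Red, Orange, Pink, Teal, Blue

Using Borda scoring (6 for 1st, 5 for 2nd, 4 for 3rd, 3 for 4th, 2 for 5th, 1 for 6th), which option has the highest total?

Pink: 8×3 + 7×2 + 9×5 + 8×2 + 7×4 + 12×3 = 163
Teal: 8×4 + 7×3 + 9×2 + 8×1 + 7×1 + 12×2 = 110
Blue: 8×2 + 7×5 + 9×6 + 8×4 + 7×3 + 12×1 = 170
Red: 8×1 + 7×6 + 9×3 + 8×6 + 7×5 + 12×5 = 220
Purple: 8×6 + 7×1 + 9×1 + 8×3 + 7×2 + 12×6 = 174
Orange: 8×5 + 7×4 + 9×4 + 8×5 + 7×6 + 12×4 = 234

Orange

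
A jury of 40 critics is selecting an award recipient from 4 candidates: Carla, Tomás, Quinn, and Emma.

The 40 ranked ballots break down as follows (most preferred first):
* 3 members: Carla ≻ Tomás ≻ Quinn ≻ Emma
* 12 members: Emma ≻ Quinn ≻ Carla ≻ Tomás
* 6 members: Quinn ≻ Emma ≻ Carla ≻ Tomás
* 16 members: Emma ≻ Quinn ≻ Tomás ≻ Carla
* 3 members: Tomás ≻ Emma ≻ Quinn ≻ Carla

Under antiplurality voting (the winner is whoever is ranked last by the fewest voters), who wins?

Quinn

Last-place votes: Carla 19, Tomás 18, Quinn 0, Emma 3.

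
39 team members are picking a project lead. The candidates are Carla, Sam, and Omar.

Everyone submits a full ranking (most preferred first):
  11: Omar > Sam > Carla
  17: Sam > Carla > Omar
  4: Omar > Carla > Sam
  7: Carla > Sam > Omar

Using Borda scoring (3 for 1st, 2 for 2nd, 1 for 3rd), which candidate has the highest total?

Carla: 11×1 + 17×2 + 4×2 + 7×3 = 74
Sam: 11×2 + 17×3 + 4×1 + 7×2 = 91
Omar: 11×3 + 17×1 + 4×3 + 7×1 = 69

Sam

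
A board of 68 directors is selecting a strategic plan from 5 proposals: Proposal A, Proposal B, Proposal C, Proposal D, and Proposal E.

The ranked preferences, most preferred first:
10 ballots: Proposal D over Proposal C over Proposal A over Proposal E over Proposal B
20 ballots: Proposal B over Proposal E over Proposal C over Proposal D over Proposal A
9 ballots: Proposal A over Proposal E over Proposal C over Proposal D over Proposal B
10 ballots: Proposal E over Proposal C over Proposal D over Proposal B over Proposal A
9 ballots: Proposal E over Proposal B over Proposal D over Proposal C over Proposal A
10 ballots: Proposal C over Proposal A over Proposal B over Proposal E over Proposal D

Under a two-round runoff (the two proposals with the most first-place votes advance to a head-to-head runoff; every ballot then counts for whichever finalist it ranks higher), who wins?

Proposal E

Round 1 first-place votes: Proposal A 9, Proposal B 20, Proposal C 10, Proposal D 10, Proposal E 19. Proposal B and Proposal E advance.
Runoff: Proposal B is ranked above Proposal E on 30 ballots, Proposal E above Proposal B on 38.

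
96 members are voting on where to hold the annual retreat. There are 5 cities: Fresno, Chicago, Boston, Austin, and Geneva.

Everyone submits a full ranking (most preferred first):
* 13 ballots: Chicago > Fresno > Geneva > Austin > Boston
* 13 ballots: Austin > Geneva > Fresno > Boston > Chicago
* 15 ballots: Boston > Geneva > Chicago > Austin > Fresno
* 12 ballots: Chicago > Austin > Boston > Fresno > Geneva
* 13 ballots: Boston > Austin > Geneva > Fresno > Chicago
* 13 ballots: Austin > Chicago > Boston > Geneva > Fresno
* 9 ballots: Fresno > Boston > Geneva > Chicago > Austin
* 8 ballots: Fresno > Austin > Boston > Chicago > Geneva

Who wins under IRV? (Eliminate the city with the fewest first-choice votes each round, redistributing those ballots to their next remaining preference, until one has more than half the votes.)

Austin

Round 1: Fresno 17, Chicago 25, Boston 28, Austin 26, Geneva 0. Geneva eliminated.
Round 2: Fresno 17, Chicago 25, Boston 28, Austin 26. Fresno eliminated.
Round 3: Chicago 25, Boston 37, Austin 34. Chicago eliminated.
Round 4: Boston 37, Austin 59. Austin has a majority (≥49).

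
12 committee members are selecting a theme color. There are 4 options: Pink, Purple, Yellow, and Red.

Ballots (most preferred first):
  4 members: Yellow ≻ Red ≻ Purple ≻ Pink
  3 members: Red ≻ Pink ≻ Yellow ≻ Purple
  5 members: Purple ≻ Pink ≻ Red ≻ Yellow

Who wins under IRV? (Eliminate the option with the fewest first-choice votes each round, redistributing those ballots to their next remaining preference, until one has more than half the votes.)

Yellow

Round 1: Pink 0, Purple 5, Yellow 4, Red 3. Pink eliminated.
Round 2: Purple 5, Yellow 4, Red 3. Red eliminated.
Round 3: Purple 5, Yellow 7. Yellow has a majority (≥7).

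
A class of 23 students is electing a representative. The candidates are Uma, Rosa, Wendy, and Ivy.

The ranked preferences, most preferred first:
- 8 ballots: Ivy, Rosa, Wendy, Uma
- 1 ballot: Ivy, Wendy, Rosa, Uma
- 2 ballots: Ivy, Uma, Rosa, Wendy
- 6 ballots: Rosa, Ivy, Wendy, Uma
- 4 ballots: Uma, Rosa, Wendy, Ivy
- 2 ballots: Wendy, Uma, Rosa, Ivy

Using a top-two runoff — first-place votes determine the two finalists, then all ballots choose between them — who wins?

Round 1 first-place votes: Uma 4, Rosa 6, Wendy 2, Ivy 11. Ivy and Rosa advance.
Runoff: Ivy is ranked above Rosa on 11 ballots, Rosa above Ivy on 12.

Rosa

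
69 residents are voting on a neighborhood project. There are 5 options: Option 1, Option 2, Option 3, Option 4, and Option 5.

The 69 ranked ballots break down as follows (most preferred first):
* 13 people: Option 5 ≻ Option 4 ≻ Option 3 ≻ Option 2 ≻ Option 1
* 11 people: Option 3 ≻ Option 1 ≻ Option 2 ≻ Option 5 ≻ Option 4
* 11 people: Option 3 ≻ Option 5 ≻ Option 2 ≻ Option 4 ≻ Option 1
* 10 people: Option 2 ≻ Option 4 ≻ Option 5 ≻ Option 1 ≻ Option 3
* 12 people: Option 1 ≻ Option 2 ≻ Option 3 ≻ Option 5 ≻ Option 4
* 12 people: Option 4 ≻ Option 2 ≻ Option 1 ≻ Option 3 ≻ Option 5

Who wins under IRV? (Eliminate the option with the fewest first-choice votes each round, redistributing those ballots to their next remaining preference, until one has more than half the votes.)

Option 4

Round 1: Option 1 12, Option 2 10, Option 3 22, Option 4 12, Option 5 13. Option 2 eliminated.
Round 2: Option 1 12, Option 3 22, Option 4 22, Option 5 13. Option 1 eliminated.
Round 3: Option 3 34, Option 4 22, Option 5 13. Option 5 eliminated.
Round 4: Option 3 34, Option 4 35. Option 4 has a majority (≥35).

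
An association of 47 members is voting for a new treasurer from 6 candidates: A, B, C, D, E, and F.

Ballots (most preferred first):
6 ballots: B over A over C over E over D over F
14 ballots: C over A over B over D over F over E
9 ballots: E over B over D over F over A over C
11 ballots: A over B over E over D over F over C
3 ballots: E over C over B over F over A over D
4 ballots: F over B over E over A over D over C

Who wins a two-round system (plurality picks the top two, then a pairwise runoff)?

Round 1 first-place votes: A 11, B 6, C 14, D 0, E 12, F 4. C and E advance.
Runoff: C is ranked above E on 20 ballots, E above C on 27.

E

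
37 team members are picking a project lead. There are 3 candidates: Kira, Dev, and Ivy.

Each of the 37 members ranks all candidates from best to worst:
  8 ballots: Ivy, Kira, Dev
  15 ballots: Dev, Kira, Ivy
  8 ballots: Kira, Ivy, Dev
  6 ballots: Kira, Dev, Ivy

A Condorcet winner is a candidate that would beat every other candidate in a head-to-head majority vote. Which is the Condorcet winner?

Kira

Kira vs Dev: 22–15
Kira vs Ivy: 29–8
Kira beats every other candidate.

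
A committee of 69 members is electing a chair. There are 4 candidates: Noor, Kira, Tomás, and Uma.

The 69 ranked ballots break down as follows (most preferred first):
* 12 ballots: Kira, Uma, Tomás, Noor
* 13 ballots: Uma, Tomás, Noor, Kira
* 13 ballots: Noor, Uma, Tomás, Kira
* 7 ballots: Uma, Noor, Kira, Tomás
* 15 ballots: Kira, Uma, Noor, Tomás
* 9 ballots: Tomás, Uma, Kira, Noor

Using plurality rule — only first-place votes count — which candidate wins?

Kira

First-place votes: Noor 13, Kira 27, Tomás 9, Uma 20.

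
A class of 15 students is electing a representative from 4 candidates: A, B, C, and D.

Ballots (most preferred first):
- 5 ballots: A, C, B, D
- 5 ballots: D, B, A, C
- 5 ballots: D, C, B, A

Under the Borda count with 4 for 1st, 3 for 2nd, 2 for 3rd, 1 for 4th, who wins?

D

A: 5×4 + 5×2 + 5×1 = 35
B: 5×2 + 5×3 + 5×2 = 35
C: 5×3 + 5×1 + 5×3 = 35
D: 5×1 + 5×4 + 5×4 = 45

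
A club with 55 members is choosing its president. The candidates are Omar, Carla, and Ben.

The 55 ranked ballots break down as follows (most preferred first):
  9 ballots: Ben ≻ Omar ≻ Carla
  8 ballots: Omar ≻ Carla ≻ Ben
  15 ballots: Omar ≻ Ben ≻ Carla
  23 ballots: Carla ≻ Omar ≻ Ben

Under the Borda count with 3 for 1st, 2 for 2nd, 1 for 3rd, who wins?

Omar: 9×2 + 8×3 + 15×3 + 23×2 = 133
Carla: 9×1 + 8×2 + 15×1 + 23×3 = 109
Ben: 9×3 + 8×1 + 15×2 + 23×1 = 88

Omar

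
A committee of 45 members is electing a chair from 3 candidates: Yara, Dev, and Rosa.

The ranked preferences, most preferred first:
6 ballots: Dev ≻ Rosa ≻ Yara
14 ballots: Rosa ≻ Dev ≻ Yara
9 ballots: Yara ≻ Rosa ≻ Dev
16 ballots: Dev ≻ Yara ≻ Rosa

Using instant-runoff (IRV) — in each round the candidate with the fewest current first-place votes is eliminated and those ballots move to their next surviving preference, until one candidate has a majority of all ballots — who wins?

Rosa

Round 1: Yara 9, Dev 22, Rosa 14. Yara eliminated.
Round 2: Dev 22, Rosa 23. Rosa has a majority (≥23).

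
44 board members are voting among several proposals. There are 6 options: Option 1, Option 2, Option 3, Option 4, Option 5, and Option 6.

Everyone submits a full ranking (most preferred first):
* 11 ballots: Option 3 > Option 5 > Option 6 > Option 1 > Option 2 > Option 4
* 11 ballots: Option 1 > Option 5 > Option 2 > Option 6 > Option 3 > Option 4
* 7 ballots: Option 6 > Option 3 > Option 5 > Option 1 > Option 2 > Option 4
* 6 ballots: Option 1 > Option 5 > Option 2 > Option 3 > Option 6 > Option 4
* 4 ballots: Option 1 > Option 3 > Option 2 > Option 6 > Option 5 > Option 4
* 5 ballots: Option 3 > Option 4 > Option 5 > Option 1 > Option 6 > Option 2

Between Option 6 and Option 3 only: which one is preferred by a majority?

Option 3

Option 6 is ranked above Option 3 on 18 ballots; Option 3 above Option 6 on 26.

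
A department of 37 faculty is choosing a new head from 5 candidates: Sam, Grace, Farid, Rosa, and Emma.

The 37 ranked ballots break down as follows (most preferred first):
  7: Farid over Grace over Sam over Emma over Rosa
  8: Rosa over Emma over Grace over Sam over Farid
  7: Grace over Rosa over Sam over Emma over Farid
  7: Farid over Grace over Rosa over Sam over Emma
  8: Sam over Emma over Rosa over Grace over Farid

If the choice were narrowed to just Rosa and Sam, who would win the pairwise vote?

Rosa is ranked above Sam on 22 ballots; Sam above Rosa on 15.

Rosa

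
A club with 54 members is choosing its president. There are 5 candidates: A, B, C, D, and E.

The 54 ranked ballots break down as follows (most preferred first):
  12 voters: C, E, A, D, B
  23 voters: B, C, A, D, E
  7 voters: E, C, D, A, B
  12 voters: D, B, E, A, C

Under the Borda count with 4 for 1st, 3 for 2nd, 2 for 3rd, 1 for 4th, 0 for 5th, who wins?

C

A: 12×2 + 23×2 + 7×1 + 12×1 = 89
B: 12×0 + 23×4 + 7×0 + 12×3 = 128
C: 12×4 + 23×3 + 7×3 + 12×0 = 138
D: 12×1 + 23×1 + 7×2 + 12×4 = 97
E: 12×3 + 23×0 + 7×4 + 12×2 = 88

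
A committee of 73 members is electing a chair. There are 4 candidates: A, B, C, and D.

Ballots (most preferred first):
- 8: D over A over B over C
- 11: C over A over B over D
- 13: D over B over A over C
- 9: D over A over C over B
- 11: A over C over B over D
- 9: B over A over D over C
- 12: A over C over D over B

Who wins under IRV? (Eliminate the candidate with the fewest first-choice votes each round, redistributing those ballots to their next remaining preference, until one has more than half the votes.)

Round 1: A 23, B 9, C 11, D 30. B eliminated.
Round 2: A 32, C 11, D 30. C eliminated.
Round 3: A 43, D 30. A has a majority (≥37).

A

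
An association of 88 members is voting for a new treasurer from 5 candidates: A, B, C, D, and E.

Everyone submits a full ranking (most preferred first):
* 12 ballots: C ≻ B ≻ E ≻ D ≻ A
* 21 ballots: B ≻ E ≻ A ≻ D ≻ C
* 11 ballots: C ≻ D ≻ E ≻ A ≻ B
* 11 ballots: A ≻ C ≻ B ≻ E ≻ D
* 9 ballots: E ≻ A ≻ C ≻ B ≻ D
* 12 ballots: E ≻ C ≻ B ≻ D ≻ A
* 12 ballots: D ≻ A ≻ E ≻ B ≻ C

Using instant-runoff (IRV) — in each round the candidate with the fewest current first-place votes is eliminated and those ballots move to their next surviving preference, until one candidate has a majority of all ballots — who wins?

Round 1: A 11, B 21, C 23, D 12, E 21. A eliminated.
Round 2: B 21, C 34, D 12, E 21. D eliminated.
Round 3: B 21, C 34, E 33. B eliminated.
Round 4: C 34, E 54. E has a majority (≥45).

E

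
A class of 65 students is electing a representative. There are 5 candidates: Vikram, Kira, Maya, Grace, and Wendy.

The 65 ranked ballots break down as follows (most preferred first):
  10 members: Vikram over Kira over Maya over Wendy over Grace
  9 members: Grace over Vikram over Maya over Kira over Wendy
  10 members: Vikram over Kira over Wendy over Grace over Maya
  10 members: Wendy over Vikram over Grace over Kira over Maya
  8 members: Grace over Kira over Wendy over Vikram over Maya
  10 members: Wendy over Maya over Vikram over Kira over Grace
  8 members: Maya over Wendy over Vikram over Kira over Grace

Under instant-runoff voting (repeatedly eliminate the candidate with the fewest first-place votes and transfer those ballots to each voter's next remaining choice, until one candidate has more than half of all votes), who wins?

Wendy

Round 1: Vikram 20, Kira 0, Maya 8, Grace 17, Wendy 20. Kira eliminated.
Round 2: Vikram 20, Maya 8, Grace 17, Wendy 20. Maya eliminated.
Round 3: Vikram 20, Grace 17, Wendy 28. Grace eliminated.
Round 4: Vikram 29, Wendy 36. Wendy has a majority (≥33).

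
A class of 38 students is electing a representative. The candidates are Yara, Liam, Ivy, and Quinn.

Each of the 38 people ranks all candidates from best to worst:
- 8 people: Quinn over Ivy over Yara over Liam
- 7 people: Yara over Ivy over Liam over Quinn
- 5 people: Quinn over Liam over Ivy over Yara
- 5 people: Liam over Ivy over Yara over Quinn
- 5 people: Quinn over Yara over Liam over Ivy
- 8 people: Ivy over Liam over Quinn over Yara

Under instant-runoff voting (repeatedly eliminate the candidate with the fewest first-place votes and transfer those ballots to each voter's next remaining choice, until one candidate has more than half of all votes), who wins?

Round 1: Yara 7, Liam 5, Ivy 8, Quinn 18. Liam eliminated.
Round 2: Yara 7, Ivy 13, Quinn 18. Yara eliminated.
Round 3: Ivy 20, Quinn 18. Ivy has a majority (≥20).

Ivy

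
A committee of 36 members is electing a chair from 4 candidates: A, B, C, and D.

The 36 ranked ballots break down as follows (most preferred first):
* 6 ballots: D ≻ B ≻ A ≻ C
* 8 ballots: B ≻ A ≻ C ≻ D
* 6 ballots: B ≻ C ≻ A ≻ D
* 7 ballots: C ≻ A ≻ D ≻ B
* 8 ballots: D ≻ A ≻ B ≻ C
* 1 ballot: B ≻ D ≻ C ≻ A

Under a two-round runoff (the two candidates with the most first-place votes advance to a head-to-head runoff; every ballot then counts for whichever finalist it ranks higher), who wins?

D

Round 1 first-place votes: A 0, B 15, C 7, D 14. B and D advance.
Runoff: B is ranked above D on 15 ballots, D above B on 21.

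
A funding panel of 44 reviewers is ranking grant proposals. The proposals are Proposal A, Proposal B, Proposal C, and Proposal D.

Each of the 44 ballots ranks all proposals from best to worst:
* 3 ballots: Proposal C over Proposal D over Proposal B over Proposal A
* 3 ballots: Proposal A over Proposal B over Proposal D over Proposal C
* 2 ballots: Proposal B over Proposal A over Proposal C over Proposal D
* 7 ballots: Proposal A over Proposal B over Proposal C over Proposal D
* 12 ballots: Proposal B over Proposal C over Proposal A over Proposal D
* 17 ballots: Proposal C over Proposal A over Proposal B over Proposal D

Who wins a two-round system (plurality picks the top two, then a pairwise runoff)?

Round 1 first-place votes: Proposal A 10, Proposal B 14, Proposal C 20, Proposal D 0. Proposal C and Proposal B advance.
Runoff: Proposal C is ranked above Proposal B on 20 ballots, Proposal B above Proposal C on 24.

Proposal B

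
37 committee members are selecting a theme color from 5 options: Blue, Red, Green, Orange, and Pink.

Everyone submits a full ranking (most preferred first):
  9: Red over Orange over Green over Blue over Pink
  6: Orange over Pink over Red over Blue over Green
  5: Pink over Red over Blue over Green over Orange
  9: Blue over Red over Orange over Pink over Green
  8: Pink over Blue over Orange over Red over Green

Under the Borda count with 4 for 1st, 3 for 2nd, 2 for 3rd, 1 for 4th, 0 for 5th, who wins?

Red

Blue: 9×1 + 6×1 + 5×2 + 9×4 + 8×3 = 85
Red: 9×4 + 6×2 + 5×3 + 9×3 + 8×1 = 98
Green: 9×2 + 6×0 + 5×1 + 9×0 + 8×0 = 23
Orange: 9×3 + 6×4 + 5×0 + 9×2 + 8×2 = 85
Pink: 9×0 + 6×3 + 5×4 + 9×1 + 8×4 = 79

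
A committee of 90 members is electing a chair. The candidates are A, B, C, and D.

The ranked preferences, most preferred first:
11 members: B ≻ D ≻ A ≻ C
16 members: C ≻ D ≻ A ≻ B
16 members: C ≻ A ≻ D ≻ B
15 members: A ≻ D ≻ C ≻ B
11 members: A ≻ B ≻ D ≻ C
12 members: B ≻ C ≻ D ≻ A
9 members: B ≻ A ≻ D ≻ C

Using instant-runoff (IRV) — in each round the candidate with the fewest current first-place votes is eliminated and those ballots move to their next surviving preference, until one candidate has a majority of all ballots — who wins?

Round 1: A 26, B 32, C 32, D 0. D eliminated.
Round 2: A 26, B 32, C 32. A eliminated.
Round 3: B 43, C 47. C has a majority (≥46).

C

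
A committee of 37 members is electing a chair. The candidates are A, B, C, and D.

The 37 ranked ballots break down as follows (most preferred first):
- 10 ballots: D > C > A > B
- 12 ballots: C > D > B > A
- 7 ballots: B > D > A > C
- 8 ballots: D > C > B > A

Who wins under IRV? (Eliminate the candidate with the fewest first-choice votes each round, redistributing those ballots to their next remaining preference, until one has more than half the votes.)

D

Round 1: A 0, B 7, C 12, D 18. A eliminated.
Round 2: B 7, C 12, D 18. B eliminated.
Round 3: C 12, D 25. D has a majority (≥19).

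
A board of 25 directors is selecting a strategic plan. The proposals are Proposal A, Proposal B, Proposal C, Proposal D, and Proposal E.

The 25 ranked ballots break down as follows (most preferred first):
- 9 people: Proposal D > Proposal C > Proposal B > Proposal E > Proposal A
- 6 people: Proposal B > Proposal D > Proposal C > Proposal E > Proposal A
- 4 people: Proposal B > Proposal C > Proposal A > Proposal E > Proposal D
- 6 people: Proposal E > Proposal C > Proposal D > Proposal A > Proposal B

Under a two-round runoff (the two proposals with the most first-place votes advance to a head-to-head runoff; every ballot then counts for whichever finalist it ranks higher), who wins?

Proposal D

Round 1 first-place votes: Proposal A 0, Proposal B 10, Proposal C 0, Proposal D 9, Proposal E 6. Proposal B and Proposal D advance.
Runoff: Proposal B is ranked above Proposal D on 10 ballots, Proposal D above Proposal B on 15.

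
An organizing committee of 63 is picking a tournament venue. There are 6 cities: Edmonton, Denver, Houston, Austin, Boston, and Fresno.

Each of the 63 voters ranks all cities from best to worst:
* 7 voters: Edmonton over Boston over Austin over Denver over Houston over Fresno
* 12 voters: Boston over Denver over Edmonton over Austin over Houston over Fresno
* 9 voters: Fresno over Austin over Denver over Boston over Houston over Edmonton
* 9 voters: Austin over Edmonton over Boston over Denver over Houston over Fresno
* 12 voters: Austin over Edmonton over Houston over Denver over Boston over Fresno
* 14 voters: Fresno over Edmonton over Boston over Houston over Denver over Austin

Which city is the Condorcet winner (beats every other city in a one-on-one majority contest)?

Edmonton

Edmonton vs Denver: 42–21
Edmonton vs Houston: 54–9
Edmonton vs Austin: 33–30
Edmonton vs Boston: 42–21
Edmonton vs Fresno: 40–23
Edmonton beats every other city.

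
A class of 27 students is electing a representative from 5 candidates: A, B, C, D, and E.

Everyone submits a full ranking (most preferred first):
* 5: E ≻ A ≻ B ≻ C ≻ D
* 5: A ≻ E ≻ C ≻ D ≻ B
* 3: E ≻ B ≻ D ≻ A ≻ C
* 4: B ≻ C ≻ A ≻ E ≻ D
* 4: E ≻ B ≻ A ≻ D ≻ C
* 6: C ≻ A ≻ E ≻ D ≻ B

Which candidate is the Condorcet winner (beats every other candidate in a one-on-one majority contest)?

A vs B: 16–11
A vs C: 17–10
A vs D: 24–3
A vs E: 15–12
A beats every other candidate.

A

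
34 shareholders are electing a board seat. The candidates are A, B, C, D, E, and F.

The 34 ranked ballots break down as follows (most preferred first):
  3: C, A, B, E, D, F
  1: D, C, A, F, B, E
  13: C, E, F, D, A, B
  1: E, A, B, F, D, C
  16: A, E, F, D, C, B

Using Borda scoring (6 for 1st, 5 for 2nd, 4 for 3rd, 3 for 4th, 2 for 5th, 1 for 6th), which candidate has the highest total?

E

A: 3×5 + 1×4 + 13×2 + 1×5 + 16×6 = 146
B: 3×4 + 1×2 + 13×1 + 1×4 + 16×1 = 47
C: 3×6 + 1×5 + 13×6 + 1×1 + 16×2 = 134
D: 3×2 + 1×6 + 13×3 + 1×2 + 16×3 = 101
E: 3×3 + 1×1 + 13×5 + 1×6 + 16×5 = 161
F: 3×1 + 1×3 + 13×4 + 1×3 + 16×4 = 125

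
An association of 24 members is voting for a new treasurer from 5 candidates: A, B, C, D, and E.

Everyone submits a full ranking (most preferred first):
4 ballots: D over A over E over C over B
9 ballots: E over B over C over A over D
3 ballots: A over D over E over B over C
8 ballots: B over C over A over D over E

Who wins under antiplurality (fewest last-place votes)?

A

Last-place votes: A 0, B 4, C 3, D 9, E 8.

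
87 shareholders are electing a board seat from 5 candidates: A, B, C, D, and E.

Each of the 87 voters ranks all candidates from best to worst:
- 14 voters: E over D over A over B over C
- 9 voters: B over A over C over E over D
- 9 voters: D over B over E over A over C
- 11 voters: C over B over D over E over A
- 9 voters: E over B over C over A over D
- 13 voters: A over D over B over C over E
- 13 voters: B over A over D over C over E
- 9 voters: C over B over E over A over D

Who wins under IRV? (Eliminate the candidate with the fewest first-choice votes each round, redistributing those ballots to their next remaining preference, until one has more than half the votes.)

Round 1: A 13, B 22, C 20, D 9, E 23. D eliminated.
Round 2: A 13, B 31, C 20, E 23. A eliminated.
Round 3: B 44, C 20, E 23. B has a majority (≥44).

B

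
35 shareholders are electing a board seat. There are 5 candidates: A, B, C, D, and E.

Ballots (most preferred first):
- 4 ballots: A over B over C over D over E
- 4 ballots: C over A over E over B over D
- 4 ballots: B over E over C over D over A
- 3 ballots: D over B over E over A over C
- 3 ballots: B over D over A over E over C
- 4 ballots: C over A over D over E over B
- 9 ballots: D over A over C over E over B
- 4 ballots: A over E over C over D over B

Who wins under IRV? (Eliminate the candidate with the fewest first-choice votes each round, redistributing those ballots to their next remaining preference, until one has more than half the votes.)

Round 1: A 8, B 7, C 8, D 12, E 0. E eliminated.
Round 2: A 8, B 7, C 8, D 12. B eliminated.
Round 3: A 8, C 12, D 15. A eliminated.
Round 4: C 20, D 15. C has a majority (≥18).

C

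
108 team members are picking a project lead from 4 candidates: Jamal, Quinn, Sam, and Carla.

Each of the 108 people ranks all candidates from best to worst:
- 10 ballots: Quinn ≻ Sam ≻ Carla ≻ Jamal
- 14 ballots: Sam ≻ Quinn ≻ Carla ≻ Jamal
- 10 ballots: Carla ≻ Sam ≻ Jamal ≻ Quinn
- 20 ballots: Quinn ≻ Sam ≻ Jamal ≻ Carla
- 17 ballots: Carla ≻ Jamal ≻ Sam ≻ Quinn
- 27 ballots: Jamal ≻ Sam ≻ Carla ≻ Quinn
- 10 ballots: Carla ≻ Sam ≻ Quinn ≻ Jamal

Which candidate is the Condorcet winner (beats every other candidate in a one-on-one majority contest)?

Sam

Sam vs Jamal: 64–44
Sam vs Quinn: 78–30
Sam vs Carla: 71–37
Sam beats every other candidate.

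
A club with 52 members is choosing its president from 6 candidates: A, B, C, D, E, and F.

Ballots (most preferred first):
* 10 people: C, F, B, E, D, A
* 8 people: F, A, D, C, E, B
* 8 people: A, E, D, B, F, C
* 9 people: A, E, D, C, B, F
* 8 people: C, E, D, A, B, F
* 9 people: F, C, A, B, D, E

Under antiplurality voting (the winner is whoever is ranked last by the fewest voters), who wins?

Last-place votes: A 10, B 8, C 8, D 0, E 9, F 17.

D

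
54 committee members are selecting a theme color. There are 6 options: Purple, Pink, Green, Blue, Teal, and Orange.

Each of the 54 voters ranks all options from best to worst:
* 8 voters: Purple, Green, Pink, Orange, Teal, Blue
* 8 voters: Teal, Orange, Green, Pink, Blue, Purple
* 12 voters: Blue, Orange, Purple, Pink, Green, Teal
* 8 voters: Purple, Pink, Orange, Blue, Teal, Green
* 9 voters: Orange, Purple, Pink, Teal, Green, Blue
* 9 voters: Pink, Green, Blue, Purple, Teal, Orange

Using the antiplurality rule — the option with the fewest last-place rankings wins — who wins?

Last-place votes: Purple 8, Pink 0, Green 8, Blue 17, Teal 12, Orange 9.

Pink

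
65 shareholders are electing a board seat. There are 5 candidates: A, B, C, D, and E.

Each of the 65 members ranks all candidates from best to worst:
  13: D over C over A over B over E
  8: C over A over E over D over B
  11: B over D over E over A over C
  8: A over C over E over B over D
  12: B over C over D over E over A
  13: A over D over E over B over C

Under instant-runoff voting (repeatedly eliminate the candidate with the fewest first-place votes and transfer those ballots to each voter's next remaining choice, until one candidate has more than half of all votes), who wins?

A

Round 1: A 21, B 23, C 8, D 13, E 0. E eliminated.
Round 2: A 21, B 23, C 8, D 13. C eliminated.
Round 3: A 29, B 23, D 13. D eliminated.
Round 4: A 42, B 23. A has a majority (≥33).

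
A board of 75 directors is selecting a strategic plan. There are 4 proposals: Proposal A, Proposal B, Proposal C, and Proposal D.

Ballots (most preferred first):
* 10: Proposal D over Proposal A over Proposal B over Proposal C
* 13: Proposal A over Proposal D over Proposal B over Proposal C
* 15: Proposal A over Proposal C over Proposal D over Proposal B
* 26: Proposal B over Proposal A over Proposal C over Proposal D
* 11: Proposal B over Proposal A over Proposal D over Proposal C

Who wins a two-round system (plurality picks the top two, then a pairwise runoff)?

Proposal A

Round 1 first-place votes: Proposal A 28, Proposal B 37, Proposal C 0, Proposal D 10. Proposal B and Proposal A advance.
Runoff: Proposal B is ranked above Proposal A on 37 ballots, Proposal A above Proposal B on 38.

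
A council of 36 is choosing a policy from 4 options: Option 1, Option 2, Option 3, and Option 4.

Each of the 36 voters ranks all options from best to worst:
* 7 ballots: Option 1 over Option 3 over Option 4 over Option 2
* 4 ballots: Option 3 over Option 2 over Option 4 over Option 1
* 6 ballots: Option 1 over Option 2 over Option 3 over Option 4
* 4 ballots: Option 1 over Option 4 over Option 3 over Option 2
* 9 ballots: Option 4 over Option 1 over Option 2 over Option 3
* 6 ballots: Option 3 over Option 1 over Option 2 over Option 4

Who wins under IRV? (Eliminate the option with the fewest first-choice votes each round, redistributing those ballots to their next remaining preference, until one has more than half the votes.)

Round 1: Option 1 17, Option 2 0, Option 3 10, Option 4 9. Option 2 eliminated.
Round 2: Option 1 17, Option 3 10, Option 4 9. Option 4 eliminated.
Round 3: Option 1 26, Option 3 10. Option 1 has a majority (≥19).

Option 1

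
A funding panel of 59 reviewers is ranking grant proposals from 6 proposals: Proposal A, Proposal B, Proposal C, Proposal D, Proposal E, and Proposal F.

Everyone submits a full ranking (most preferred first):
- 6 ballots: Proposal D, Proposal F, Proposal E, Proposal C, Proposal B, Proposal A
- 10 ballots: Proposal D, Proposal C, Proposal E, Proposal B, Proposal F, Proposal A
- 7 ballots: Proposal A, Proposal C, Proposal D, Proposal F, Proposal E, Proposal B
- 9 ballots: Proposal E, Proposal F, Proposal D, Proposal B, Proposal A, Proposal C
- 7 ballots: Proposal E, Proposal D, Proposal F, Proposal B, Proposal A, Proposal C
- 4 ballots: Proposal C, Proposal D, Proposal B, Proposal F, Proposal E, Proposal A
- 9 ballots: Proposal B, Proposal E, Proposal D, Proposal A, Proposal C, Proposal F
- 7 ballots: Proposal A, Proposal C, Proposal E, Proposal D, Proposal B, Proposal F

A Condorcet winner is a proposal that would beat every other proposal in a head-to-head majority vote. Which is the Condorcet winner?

Proposal E

Proposal E vs Proposal A: 45–14
Proposal E vs Proposal B: 46–13
Proposal E vs Proposal C: 31–28
Proposal E vs Proposal D: 32–27
Proposal E vs Proposal F: 42–17
Proposal E beats every other proposal.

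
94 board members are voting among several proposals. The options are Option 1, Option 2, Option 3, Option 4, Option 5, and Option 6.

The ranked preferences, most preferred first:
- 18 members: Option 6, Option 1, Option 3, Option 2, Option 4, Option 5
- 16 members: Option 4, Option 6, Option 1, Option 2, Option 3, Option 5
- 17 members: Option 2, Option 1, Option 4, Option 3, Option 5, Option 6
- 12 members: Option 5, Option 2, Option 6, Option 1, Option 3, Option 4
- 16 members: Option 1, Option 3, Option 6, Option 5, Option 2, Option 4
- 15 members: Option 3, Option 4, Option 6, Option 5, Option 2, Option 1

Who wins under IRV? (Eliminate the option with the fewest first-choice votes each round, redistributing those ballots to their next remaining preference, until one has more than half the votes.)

Option 4

Round 1: Option 1 16, Option 2 17, Option 3 15, Option 4 16, Option 5 12, Option 6 18. Option 5 eliminated.
Round 2: Option 1 16, Option 2 29, Option 3 15, Option 4 16, Option 6 18. Option 3 eliminated.
Round 3: Option 1 16, Option 2 29, Option 4 31, Option 6 18. Option 1 eliminated.
Round 4: Option 2 29, Option 4 31, Option 6 34. Option 2 eliminated.
Round 5: Option 4 48, Option 6 46. Option 4 has a majority (≥48).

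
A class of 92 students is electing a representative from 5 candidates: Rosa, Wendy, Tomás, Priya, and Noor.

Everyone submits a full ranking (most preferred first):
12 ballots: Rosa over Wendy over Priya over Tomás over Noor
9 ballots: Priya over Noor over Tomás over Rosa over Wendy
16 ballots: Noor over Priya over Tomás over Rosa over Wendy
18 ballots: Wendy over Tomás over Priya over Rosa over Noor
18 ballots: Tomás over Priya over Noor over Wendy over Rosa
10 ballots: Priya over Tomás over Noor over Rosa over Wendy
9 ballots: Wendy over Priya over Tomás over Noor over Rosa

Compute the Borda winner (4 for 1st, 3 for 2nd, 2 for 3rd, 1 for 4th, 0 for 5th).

Rosa: 12×4 + 9×1 + 16×1 + 18×1 + 18×0 + 10×1 + 9×0 = 101
Wendy: 12×3 + 9×0 + 16×0 + 18×4 + 18×1 + 10×0 + 9×4 = 162
Tomás: 12×1 + 9×2 + 16×2 + 18×3 + 18×4 + 10×3 + 9×2 = 236
Priya: 12×2 + 9×4 + 16×3 + 18×2 + 18×3 + 10×4 + 9×3 = 265
Noor: 12×0 + 9×3 + 16×4 + 18×0 + 18×2 + 10×2 + 9×1 = 156

Priya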